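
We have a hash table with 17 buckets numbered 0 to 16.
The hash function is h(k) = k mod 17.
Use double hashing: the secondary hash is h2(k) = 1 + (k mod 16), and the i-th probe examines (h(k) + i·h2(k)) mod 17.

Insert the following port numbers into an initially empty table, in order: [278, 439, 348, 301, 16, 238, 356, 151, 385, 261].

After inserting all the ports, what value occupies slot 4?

278 hashes to 6; slot 6 is free => place at 6.
439 hashes to 14; slot 14 is free => place at 14.
348 hashes to 8; slot 8 is free => place at 8.
301 hashes to 12; slot 12 is free => place at 12.
16 hashes to 16; slot 16 is free => place at 16.
238 hashes to 0; slot 0 is free => place at 0.
356 hashes to 16, h2=5; 16 taken => place at 4.
151 hashes to 15; slot 15 is free => place at 15.
385 hashes to 11; slot 11 is free => place at 11.
261 hashes to 6, h2=6; 6,12 taken => place at 1.
Table: [238, 261, —, —, 356, —, 278, —, 348, —, —, 385, 301, —, 439, 151, 16]

356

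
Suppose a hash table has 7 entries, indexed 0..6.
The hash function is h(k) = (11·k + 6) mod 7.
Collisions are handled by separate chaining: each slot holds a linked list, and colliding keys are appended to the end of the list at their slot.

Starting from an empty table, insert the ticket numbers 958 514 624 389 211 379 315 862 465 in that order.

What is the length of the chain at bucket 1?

958 -> bucket 2
514 -> bucket 4
624 -> bucket 3
389 -> bucket 1
211 -> bucket 3 (collision)
379 -> bucket 3 (collision)
315 -> bucket 6
862 -> bucket 3 (collision)
465 -> bucket 4 (collision)
Final buckets:
0: .
1: 389
2: 958
3: 624 -> 211 -> 379 -> 862
4: 514 -> 465
5: .
6: 315

1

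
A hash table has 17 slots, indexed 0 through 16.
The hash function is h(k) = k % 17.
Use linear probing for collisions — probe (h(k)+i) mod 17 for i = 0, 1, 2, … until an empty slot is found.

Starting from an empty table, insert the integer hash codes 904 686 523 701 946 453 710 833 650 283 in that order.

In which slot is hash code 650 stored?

5

Insert 904: h=3, slot 3 empty => index 3.
Insert 686: h=6, slot 6 empty => index 6.
Insert 523: h=13, slot 13 empty => index 13.
Insert 701: h=4, slot 4 empty => index 4.
Insert 946: h=11, slot 11 empty => index 11.
Insert 453: h=11, slot 11 occupied => index 12.
Insert 710: h=13, slot 13 occupied => index 14.
Insert 833: h=0, slot 0 empty => index 0.
Insert 650: h=4, slot 4 occupied => index 5.
Insert 283: h=11, slots 11,12,13,14 occupied => index 15.
Table: [833, -, -, 904, 701, 650, 686, -, -, -, -, 946, 453, 523, 710, 283, -]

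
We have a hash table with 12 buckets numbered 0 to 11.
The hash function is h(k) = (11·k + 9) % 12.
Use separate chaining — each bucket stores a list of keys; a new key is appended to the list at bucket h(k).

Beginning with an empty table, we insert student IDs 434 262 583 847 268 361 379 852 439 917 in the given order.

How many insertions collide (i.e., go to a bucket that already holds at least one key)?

Insert 434: h=7, bucket 7 empty → new chain.
Insert 262: h=11, bucket 11 empty → new chain.
Insert 583: h=2, bucket 2 empty → new chain.
Insert 847: h=2, bucket 2 nonempty → append to chain.
Insert 268: h=5, bucket 5 empty → new chain.
Insert 361: h=8, bucket 8 empty → new chain.
Insert 379: h=2, bucket 2 nonempty → append to chain.
Insert 852: h=9, bucket 9 empty → new chain.
Insert 439: h=2, bucket 2 nonempty → append to chain.
Insert 917: h=4, bucket 4 empty → new chain.
Final buckets:
0: -
1: -
2: 583 -> 847 -> 379 -> 439
3: -
4: 917
5: 268
6: -
7: 434
8: 361
9: 852
10: -
11: 262

3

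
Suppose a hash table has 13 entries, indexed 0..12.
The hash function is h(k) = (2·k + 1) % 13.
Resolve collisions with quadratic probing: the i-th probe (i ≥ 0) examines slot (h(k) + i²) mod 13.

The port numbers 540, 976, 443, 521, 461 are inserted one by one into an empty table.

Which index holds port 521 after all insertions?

7

540 hashes to 2; slot 2 is free -> place at 2.
976 hashes to 3; slot 3 is free -> place at 3.
443 hashes to 3; 3 taken -> place at 4.
521 hashes to 3; 3,4 taken -> place at 7.
461 hashes to 0; slot 0 is free -> place at 0.
Table: [461, ., 540, 976, 443, ., ., 521, ., ., ., ., .]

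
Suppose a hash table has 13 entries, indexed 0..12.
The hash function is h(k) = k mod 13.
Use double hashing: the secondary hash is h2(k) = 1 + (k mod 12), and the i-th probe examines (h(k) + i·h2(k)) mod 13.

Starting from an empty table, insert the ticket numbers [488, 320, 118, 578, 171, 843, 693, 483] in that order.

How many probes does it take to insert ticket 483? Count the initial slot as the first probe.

488: h=7 → slot 7
320: h=8 → slot 8
118: h=1 → slot 1
578: h=6 → slot 6
171: h=2 → slot 2
843: h=11 → slot 11
693: h=4 → slot 4
483: h=2, h2=4, probe 2,6,10 → slot 10
Table: [., 118, 171, ., 693, ., 578, 488, 320, ., 483, 843, .]

3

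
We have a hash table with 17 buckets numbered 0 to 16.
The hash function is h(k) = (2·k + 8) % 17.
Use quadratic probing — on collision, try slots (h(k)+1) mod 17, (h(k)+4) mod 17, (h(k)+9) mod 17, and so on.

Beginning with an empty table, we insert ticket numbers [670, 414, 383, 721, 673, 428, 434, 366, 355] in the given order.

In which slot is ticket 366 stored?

13

670 hashes to 5; slot 5 is free → place at 5.
414 hashes to 3; slot 3 is free → place at 3.
383 hashes to 9; slot 9 is free → place at 9.
721 hashes to 5; 5 taken → place at 6.
673 hashes to 11; slot 11 is free → place at 11.
428 hashes to 14; slot 14 is free → place at 14.
434 hashes to 9; 9 taken → place at 10.
366 hashes to 9; 9,10 taken → place at 13.
355 hashes to 4; slot 4 is free → place at 4.
Table: [., ., ., 414, 355, 670, 721, ., ., 383, 434, 673, ., 366, 428, ., .]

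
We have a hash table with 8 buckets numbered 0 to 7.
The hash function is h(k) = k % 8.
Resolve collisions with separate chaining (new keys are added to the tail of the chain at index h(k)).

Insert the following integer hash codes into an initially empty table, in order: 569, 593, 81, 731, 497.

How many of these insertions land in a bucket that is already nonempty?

3

Insert 569: h=1, bucket 1 empty → new chain.
Insert 593: h=1, bucket 1 nonempty → append to chain.
Insert 81: h=1, bucket 1 nonempty → append to chain.
Insert 731: h=3, bucket 3 empty → new chain.
Insert 497: h=1, bucket 1 nonempty → append to chain.
Final buckets:
0: -
1: 569 -> 593 -> 81 -> 497
2: -
3: 731
4: -
5: -
6: -
7: -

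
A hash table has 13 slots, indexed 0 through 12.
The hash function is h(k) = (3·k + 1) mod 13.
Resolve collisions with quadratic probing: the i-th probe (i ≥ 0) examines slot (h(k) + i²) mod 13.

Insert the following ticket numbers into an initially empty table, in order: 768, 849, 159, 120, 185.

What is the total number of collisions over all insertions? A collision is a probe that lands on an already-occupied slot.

3

Insert 768: h=4, slot 4 empty -> index 4.
Insert 849: h=0, slot 0 empty -> index 0.
Insert 159: h=10, slot 10 empty -> index 10.
Insert 120: h=10, slot 10 occupied -> index 11.
Insert 185: h=10, slots 10,11 occupied -> index 1.
Table: [849, 185, _, _, 768, _, _, _, _, _, 159, 120, _]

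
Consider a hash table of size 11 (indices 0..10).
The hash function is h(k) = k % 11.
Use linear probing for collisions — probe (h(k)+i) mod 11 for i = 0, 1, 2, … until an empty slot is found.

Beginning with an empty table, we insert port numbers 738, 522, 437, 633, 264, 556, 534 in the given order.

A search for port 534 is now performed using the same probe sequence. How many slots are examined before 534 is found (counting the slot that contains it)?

4

738: h=1 => slot 1
522: h=5 => slot 5
437: h=8 => slot 8
633: h=6 => slot 6
264: h=0 => slot 0
556: h=6, probe 6,7 => slot 7
534: h=6, probe 6,7,8,9 => slot 9
Table: [264, 738, _, _, _, 522, 633, 556, 437, 534, _]
Lookup 534: h=6, probe 6,7,8,9 → found at 9.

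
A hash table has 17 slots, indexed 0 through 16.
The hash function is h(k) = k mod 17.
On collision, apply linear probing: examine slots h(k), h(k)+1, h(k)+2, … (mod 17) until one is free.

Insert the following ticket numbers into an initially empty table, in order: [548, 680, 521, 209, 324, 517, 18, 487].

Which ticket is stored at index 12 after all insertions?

487

548 hashes to 4; slot 4 is free => place at 4.
680 hashes to 0; slot 0 is free => place at 0.
521 hashes to 11; slot 11 is free => place at 11.
209 hashes to 5; slot 5 is free => place at 5.
324 hashes to 1; slot 1 is free => place at 1.
517 hashes to 7; slot 7 is free => place at 7.
18 hashes to 1; 1 taken => place at 2.
487 hashes to 11; 11 taken => place at 12.
Table: [680, 324, 18, -, 548, 209, -, 517, -, -, -, 521, 487, -, -, -, -]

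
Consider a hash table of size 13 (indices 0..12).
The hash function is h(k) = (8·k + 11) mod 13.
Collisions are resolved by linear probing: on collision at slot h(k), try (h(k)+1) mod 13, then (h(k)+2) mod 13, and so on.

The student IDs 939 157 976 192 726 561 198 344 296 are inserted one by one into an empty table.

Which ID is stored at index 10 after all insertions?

198

Insert 939: h=9, slot 9 empty => index 9.
Insert 157: h=6, slot 6 empty => index 6.
Insert 976: h=6, slot 6 occupied => index 7.
Insert 192: h=0, slot 0 empty => index 0.
Insert 726: h=8, slot 8 empty => index 8.
Insert 561: h=1, slot 1 empty => index 1.
Insert 198: h=9, slot 9 occupied => index 10.
Insert 344: h=7, slots 7,8,9,10 occupied => index 11.
Insert 296: h=0, slots 0,1 occupied => index 2.
Table: [192, 561, 296, ., ., ., 157, 976, 726, 939, 198, 344, .]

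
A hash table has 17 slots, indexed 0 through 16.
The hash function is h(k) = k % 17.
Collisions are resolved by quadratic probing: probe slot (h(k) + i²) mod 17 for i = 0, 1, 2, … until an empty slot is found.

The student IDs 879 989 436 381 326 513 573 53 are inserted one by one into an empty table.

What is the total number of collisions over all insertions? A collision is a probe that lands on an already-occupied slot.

Insert 879: h=12, slot 12 empty → index 12.
Insert 989: h=3, slot 3 empty → index 3.
Insert 436: h=11, slot 11 empty → index 11.
Insert 381: h=7, slot 7 empty → index 7.
Insert 326: h=3, slot 3 occupied → index 4.
Insert 513: h=3, slots 3,4,7,12 occupied → index 2.
Insert 573: h=12, slot 12 occupied → index 13.
Insert 53: h=2, slots 2,3 occupied → index 6.
Table: [∅, ∅, 513, 989, 326, ∅, 53, 381, ∅, ∅, ∅, 436, 879, 573, ∅, ∅, ∅]

8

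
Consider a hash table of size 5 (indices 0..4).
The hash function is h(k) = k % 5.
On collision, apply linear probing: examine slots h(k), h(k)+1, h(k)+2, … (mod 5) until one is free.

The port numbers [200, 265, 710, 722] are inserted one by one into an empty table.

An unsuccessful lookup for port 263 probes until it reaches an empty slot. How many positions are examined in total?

Insert 200: h=0, slot 0 empty => index 0.
Insert 265: h=0, slot 0 occupied => index 1.
Insert 710: h=0, slots 0,1 occupied => index 2.
Insert 722: h=2, slot 2 occupied => index 3.
Table: [200, 265, 710, 722, ∅]
Lookup 263: h=3, probe 3,4 → slot 4 empty, not found.

2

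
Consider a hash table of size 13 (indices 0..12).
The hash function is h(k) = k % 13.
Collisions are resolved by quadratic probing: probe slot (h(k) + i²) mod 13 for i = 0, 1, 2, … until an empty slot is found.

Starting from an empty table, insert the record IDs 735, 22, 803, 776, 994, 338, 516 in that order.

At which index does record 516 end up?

735: h=7 → slot 7
22: h=9 → slot 9
803: h=10 → slot 10
776: h=9, probe 9,10,0 → slot 0
994: h=6 → slot 6
338: h=0, probe 0,1 → slot 1
516: h=9, probe 9,10,0,5 → slot 5
Table: [776, 338, —, —, —, 516, 994, 735, —, 22, 803, —, —]

5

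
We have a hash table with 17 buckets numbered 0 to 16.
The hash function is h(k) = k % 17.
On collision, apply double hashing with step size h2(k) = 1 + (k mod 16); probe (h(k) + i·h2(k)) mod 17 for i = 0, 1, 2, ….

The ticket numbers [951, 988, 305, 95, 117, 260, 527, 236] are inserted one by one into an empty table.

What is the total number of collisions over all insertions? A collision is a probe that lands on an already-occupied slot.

951 hashes to 16; slot 16 is free => place at 16.
988 hashes to 2; slot 2 is free => place at 2.
305 hashes to 16, h2=2; 16 taken => place at 1.
95 hashes to 10; slot 10 is free => place at 10.
117 hashes to 15; slot 15 is free => place at 15.
260 hashes to 5; slot 5 is free => place at 5.
527 hashes to 0; slot 0 is free => place at 0.
236 hashes to 15, h2=13; 15 taken => place at 11.
Table: [527, 305, 988, ∅, ∅, 260, ∅, ∅, ∅, ∅, 95, 236, ∅, ∅, ∅, 117, 951]

2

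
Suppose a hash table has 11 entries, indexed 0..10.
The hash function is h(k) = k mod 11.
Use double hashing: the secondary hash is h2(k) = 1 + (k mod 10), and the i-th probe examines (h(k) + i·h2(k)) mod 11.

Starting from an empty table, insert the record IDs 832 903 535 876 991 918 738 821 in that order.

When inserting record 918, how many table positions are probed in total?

832: h=7 -> slot 7
903: h=1 -> slot 1
535: h=7, h2=6, probe 7,2 -> slot 2
876: h=7, h2=7, probe 7,3 -> slot 3
991: h=1, h2=2, probe 1,3,5 -> slot 5
918: h=5, h2=9, probe 5,3,1,10 -> slot 10
738: h=1, h2=9, probe 1,10,8 -> slot 8
821: h=7, h2=2, probe 7,9 -> slot 9
Table: [—, 903, 535, 876, —, 991, —, 832, 738, 821, 918]

4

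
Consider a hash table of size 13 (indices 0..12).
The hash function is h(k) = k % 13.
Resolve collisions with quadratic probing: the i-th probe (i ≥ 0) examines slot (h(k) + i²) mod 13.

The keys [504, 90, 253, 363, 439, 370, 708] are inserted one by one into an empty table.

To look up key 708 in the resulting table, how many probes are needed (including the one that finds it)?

4

Insert 504: h=10, slot 10 empty → index 10.
Insert 90: h=12, slot 12 empty → index 12.
Insert 253: h=6, slot 6 empty → index 6.
Insert 363: h=12, slot 12 occupied → index 0.
Insert 439: h=10, slot 10 occupied → index 11.
Insert 370: h=6, slot 6 occupied → index 7.
Insert 708: h=6, slots 6,7,10 occupied → index 2.
Table: [363, -, 708, -, -, -, 253, 370, -, -, 504, 439, 90]
Lookup 708: h=6, probe 6,7,10,2 → found at 2.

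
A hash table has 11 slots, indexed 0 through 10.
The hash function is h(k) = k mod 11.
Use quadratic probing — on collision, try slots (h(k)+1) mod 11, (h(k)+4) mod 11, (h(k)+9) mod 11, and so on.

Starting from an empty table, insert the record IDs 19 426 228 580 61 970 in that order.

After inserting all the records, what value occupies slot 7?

Insert 19: h=8, slot 8 empty → index 8.
Insert 426: h=8, slot 8 occupied → index 9.
Insert 228: h=8, slots 8,9 occupied → index 1.
Insert 580: h=8, slots 8,9,1 occupied → index 6.
Insert 61: h=6, slot 6 occupied → index 7.
Insert 970: h=2, slot 2 empty → index 2.
Table: [-, 228, 970, -, -, -, 580, 61, 19, 426, -]

61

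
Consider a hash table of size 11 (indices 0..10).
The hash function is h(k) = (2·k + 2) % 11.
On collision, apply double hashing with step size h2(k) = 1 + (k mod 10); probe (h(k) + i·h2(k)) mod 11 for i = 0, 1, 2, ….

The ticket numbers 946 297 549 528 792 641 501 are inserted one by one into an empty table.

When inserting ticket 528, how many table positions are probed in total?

3

946 hashes to 2; slot 2 is free => place at 2.
297 hashes to 2, h2=8; 2 taken => place at 10.
549 hashes to 0; slot 0 is free => place at 0.
528 hashes to 2, h2=9; 2,0 taken => place at 9.
792 hashes to 2, h2=3; 2 taken => place at 5.
641 hashes to 8; slot 8 is free => place at 8.
501 hashes to 3; slot 3 is free => place at 3.
Table: [549, -, 946, 501, -, 792, -, -, 641, 528, 297]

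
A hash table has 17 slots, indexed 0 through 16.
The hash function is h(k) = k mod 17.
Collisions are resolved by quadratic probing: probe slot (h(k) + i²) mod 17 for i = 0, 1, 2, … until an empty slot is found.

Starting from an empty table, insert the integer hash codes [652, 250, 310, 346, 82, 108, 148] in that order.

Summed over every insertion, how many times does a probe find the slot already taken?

Insert 652: h=6, slot 6 empty → index 6.
Insert 250: h=12, slot 12 empty → index 12.
Insert 310: h=4, slot 4 empty → index 4.
Insert 346: h=6, slot 6 occupied → index 7.
Insert 82: h=14, slot 14 empty → index 14.
Insert 108: h=6, slots 6,7 occupied → index 10.
Insert 148: h=12, slot 12 occupied → index 13.
Table: [—, —, —, —, 310, —, 652, 346, —, —, 108, —, 250, 148, 82, —, —]

4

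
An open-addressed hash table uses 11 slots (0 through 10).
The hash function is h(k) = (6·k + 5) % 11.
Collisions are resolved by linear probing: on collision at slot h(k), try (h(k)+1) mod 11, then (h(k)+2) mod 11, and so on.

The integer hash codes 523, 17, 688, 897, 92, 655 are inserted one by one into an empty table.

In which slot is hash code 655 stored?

Insert 523: h=8, slot 8 empty -> index 8.
Insert 17: h=8, slot 8 occupied -> index 9.
Insert 688: h=8, slots 8,9 occupied -> index 10.
Insert 897: h=8, slots 8,9,10 occupied -> index 0.
Insert 92: h=7, slot 7 empty -> index 7.
Insert 655: h=8, slots 8,9,10,0 occupied -> index 1.
Table: [897, 655, ∅, ∅, ∅, ∅, ∅, 92, 523, 17, 688]

1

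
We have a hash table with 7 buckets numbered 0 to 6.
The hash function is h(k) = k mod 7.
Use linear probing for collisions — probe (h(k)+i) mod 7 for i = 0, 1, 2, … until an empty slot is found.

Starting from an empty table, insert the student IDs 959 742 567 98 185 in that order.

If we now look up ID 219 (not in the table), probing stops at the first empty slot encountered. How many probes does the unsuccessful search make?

4

959 hashes to 0; slot 0 is free => place at 0.
742 hashes to 0; 0 taken => place at 1.
567 hashes to 0; 0,1 taken => place at 2.
98 hashes to 0; 0,1,2 taken => place at 3.
185 hashes to 3; 3 taken => place at 4.
Table: [959, 742, 567, 98, 185, -, -]
Lookup 219: h=2, probe 2,3,4,5 → slot 5 empty, not found.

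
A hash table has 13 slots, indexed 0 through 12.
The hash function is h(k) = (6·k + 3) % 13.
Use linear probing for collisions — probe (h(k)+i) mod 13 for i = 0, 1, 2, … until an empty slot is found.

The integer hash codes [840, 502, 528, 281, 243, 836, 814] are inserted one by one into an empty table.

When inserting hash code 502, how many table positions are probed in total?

2

840: h=12 -> slot 12
502: h=12, probe 12,0 -> slot 0
528: h=12, probe 12,0,1 -> slot 1
281: h=12, probe 12,0,1,2 -> slot 2
243: h=5 -> slot 5
836: h=1, probe 1,2,3 -> slot 3
814: h=12, probe 12,0,1,2,3,4 -> slot 4
Table: [502, 528, 281, 836, 814, 243, —, —, —, —, —, —, 840]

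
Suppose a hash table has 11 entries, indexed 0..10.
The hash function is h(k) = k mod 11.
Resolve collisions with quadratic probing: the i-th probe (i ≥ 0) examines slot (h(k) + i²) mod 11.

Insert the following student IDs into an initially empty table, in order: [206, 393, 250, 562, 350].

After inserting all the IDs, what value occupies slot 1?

Insert 206: h=8, slot 8 empty => index 8.
Insert 393: h=8, slot 8 occupied => index 9.
Insert 250: h=8, slots 8,9 occupied => index 1.
Insert 562: h=1, slot 1 occupied => index 2.
Insert 350: h=9, slot 9 occupied => index 10.
Table: [∅, 250, 562, ∅, ∅, ∅, ∅, ∅, 206, 393, 350]

250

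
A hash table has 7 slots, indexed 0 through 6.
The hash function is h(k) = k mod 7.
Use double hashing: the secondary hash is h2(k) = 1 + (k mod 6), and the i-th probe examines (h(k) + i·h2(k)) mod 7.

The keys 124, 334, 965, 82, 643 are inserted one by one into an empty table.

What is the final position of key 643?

0

124 hashes to 5; slot 5 is free → place at 5.
334 hashes to 5, h2=5; 5 taken → place at 3.
965 hashes to 6; slot 6 is free → place at 6.
82 hashes to 5, h2=5; 5,3 taken → place at 1.
643 hashes to 6, h2=2; 6,1,3,5 taken → place at 0.
Table: [643, 82, ∅, 334, ∅, 124, 965]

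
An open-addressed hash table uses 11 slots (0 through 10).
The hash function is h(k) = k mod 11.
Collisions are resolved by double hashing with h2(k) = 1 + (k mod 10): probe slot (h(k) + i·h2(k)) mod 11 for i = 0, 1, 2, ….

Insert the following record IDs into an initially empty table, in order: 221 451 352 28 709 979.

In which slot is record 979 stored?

10

Insert 221: h=1, slot 1 empty => index 1.
Insert 451: h=0, slot 0 empty => index 0.
Insert 352: h=0, h2=3, slot 0 occupied => index 3.
Insert 28: h=6, slot 6 empty => index 6.
Insert 709: h=5, slot 5 empty => index 5.
Insert 979: h=0, h2=10, slot 0 occupied => index 10.
Table: [451, 221, -, 352, -, 709, 28, -, -, -, 979]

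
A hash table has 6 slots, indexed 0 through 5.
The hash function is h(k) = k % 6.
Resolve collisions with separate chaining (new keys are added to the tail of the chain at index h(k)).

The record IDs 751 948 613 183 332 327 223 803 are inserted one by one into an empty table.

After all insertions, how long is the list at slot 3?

2

751 -> bucket 1
948 -> bucket 0
613 -> bucket 1 (collision)
183 -> bucket 3
332 -> bucket 2
327 -> bucket 3 (collision)
223 -> bucket 1 (collision)
803 -> bucket 5
Final buckets:
0: 948
1: 751 -> 613 -> 223
2: 332
3: 183 -> 327
4: _
5: 803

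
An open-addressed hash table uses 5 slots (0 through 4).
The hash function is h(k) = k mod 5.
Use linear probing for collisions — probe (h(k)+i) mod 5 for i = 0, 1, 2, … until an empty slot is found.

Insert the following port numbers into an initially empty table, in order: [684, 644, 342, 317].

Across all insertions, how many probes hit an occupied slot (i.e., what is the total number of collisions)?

684 hashes to 4; slot 4 is free → place at 4.
644 hashes to 4; 4 taken → place at 0.
342 hashes to 2; slot 2 is free → place at 2.
317 hashes to 2; 2 taken → place at 3.
Table: [644, ., 342, 317, 684]

2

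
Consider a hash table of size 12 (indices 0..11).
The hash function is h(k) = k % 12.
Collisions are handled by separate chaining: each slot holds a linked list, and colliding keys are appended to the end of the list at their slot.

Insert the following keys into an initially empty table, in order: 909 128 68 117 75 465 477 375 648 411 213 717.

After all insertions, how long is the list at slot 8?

909 -> bucket 9
128 -> bucket 8
68 -> bucket 8 (collision)
117 -> bucket 9 (collision)
75 -> bucket 3
465 -> bucket 9 (collision)
477 -> bucket 9 (collision)
375 -> bucket 3 (collision)
648 -> bucket 0
411 -> bucket 3 (collision)
213 -> bucket 9 (collision)
717 -> bucket 9 (collision)
Final buckets:
0: 648
1: -
2: -
3: 75 -> 375 -> 411
4: -
5: -
6: -
7: -
8: 128 -> 68
9: 909 -> 117 -> 465 -> 477 -> 213 -> 717
10: -
11: -

2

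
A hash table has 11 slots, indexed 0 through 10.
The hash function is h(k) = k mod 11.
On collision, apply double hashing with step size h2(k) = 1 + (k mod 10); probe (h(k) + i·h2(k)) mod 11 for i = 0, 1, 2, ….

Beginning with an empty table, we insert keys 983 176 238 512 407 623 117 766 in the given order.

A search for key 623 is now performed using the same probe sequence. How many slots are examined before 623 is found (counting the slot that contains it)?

5

Insert 983: h=4, slot 4 empty -> index 4.
Insert 176: h=0, slot 0 empty -> index 0.
Insert 238: h=7, slot 7 empty -> index 7.
Insert 512: h=6, slot 6 empty -> index 6.
Insert 407: h=0, h2=8, slot 0 occupied -> index 8.
Insert 623: h=7, h2=4, slots 7,0,4,8 occupied -> index 1.
Insert 117: h=7, h2=8, slots 7,4,1 occupied -> index 9.
Insert 766: h=7, h2=7, slot 7 occupied -> index 3.
Table: [176, 623, —, 766, 983, —, 512, 238, 407, 117, —]
Lookup 623: h=7, h2=4, probe 7,0,4,8,1 → found at 1.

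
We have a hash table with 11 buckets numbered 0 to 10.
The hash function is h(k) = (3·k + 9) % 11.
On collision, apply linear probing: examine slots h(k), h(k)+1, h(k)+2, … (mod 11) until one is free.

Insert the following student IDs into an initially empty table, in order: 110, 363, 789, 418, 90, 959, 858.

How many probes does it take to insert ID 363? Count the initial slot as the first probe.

2

110 hashes to 9; slot 9 is free => place at 9.
363 hashes to 9; 9 taken => place at 10.
789 hashes to 0; slot 0 is free => place at 0.
418 hashes to 9; 9,10,0 taken => place at 1.
90 hashes to 4; slot 4 is free => place at 4.
959 hashes to 4; 4 taken => place at 5.
858 hashes to 9; 9,10,0,1 taken => place at 2.
Table: [789, 418, 858, —, 90, 959, —, —, —, 110, 363]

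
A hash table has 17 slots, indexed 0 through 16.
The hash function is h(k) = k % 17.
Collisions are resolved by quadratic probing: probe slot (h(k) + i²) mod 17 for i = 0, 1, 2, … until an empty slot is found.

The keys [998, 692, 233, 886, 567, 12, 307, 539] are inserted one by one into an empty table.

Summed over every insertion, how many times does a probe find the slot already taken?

10

998: h=12 => slot 12
692: h=12, probe 12,13 => slot 13
233: h=12, probe 12,13,16 => slot 16
886: h=2 => slot 2
567: h=6 => slot 6
12: h=12, probe 12,13,16,4 => slot 4
307: h=1 => slot 1
539: h=12, probe 12,13,16,4,11 => slot 11
Table: [-, 307, 886, -, 12, -, 567, -, -, -, -, 539, 998, 692, -, -, 233]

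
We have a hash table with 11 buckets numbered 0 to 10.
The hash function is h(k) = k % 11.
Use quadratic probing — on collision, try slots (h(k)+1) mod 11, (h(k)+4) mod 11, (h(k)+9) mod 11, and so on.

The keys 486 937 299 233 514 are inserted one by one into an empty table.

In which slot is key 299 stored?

486: h=2 => slot 2
937: h=2, probe 2,3 => slot 3
299: h=2, probe 2,3,6 => slot 6
233: h=2, probe 2,3,6,0 => slot 0
514: h=8 => slot 8
Table: [233, _, 486, 937, _, _, 299, _, 514, _, _]

6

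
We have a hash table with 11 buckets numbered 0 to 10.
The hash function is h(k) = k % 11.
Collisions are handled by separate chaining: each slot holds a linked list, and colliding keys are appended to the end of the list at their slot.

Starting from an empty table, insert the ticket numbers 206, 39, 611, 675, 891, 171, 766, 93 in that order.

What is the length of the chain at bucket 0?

1

206 → bucket 8
39 → bucket 6
611 → bucket 6 (collision)
675 → bucket 4
891 → bucket 0
171 → bucket 6 (collision)
766 → bucket 7
93 → bucket 5
Final buckets:
0: 891
1: ∅
2: ∅
3: ∅
4: 675
5: 93
6: 39 -> 611 -> 171
7: 766
8: 206
9: ∅
10: ∅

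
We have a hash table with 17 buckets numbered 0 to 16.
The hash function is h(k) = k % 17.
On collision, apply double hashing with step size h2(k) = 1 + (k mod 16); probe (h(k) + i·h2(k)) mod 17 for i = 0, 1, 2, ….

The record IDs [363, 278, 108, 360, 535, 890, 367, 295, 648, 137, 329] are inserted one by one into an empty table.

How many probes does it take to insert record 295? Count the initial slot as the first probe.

2

363: h=6 -> slot 6
278: h=6, h2=7, probe 6,13 -> slot 13
108: h=6, h2=13, probe 6,2 -> slot 2
360: h=3 -> slot 3
535: h=8 -> slot 8
890: h=6, h2=11, probe 6,0 -> slot 0
367: h=10 -> slot 10
295: h=6, h2=8, probe 6,14 -> slot 14
648: h=2, h2=9, probe 2,11 -> slot 11
137: h=1 -> slot 1
329: h=6, h2=10, probe 6,16 -> slot 16
Table: [890, 137, 108, 360, _, _, 363, _, 535, _, 367, 648, _, 278, 295, _, 329]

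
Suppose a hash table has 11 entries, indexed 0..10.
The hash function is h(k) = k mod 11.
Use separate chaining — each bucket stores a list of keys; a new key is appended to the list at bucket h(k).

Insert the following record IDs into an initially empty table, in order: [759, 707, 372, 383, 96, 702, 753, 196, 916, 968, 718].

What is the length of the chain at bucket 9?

759 -> bucket 0
707 -> bucket 3
372 -> bucket 9
383 -> bucket 9 (collision)
96 -> bucket 8
702 -> bucket 9 (collision)
753 -> bucket 5
196 -> bucket 9 (collision)
916 -> bucket 3 (collision)
968 -> bucket 0 (collision)
718 -> bucket 3 (collision)
Final buckets:
0: 759 -> 968
1: —
2: —
3: 707 -> 916 -> 718
4: —
5: 753
6: —
7: —
8: 96
9: 372 -> 383 -> 702 -> 196
10: —

4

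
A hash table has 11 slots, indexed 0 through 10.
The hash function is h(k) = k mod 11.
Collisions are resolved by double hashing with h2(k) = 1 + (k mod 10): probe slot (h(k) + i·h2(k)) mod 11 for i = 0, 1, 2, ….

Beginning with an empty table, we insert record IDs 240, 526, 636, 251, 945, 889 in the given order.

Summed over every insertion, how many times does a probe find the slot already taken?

5

Insert 240: h=9, slot 9 empty → index 9.
Insert 526: h=9, h2=7, slot 9 occupied → index 5.
Insert 636: h=9, h2=7, slots 9,5 occupied → index 1.
Insert 251: h=9, h2=2, slot 9 occupied → index 0.
Insert 945: h=10, slot 10 empty → index 10.
Insert 889: h=9, h2=10, slot 9 occupied → index 8.
Table: [251, 636, -, -, -, 526, -, -, 889, 240, 945]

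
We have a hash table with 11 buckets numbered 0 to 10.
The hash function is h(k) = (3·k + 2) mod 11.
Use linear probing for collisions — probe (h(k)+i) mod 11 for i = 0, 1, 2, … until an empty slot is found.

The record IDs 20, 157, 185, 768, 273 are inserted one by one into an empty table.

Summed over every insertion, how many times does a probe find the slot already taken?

20: h=7 => slot 7
157: h=0 => slot 0
185: h=7, probe 7,8 => slot 8
768: h=7, probe 7,8,9 => slot 9
273: h=7, probe 7,8,9,10 => slot 10
Table: [157, ∅, ∅, ∅, ∅, ∅, ∅, 20, 185, 768, 273]

6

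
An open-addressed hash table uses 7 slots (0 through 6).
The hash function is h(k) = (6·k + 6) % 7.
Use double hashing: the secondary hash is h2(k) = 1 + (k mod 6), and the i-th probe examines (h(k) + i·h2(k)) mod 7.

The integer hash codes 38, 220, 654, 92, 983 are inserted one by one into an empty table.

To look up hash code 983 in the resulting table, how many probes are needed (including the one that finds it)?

2

38: h=3 => slot 3
220: h=3, h2=5, probe 3,1 => slot 1
654: h=3, h2=1, probe 3,4 => slot 4
92: h=5 => slot 5
983: h=3, h2=6, probe 3,2 => slot 2
Table: [-, 220, 983, 38, 654, 92, -]
Lookup 983: h=3, h2=6, probe 3,2 → found at 2.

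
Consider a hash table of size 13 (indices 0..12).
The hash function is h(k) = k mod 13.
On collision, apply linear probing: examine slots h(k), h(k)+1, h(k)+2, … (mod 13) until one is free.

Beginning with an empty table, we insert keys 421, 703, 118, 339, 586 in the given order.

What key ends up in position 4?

586

421 hashes to 5; slot 5 is free -> place at 5.
703 hashes to 1; slot 1 is free -> place at 1.
118 hashes to 1; 1 taken -> place at 2.
339 hashes to 1; 1,2 taken -> place at 3.
586 hashes to 1; 1,2,3 taken -> place at 4.
Table: [∅, 703, 118, 339, 586, 421, ∅, ∅, ∅, ∅, ∅, ∅, ∅]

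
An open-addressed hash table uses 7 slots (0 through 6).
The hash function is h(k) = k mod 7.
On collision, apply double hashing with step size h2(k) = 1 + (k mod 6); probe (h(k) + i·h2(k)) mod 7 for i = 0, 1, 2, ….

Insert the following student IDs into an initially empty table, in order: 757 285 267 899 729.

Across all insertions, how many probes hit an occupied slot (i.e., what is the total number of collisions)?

5

757 hashes to 1; slot 1 is free => place at 1.
285 hashes to 5; slot 5 is free => place at 5.
267 hashes to 1, h2=4; 1,5 taken => place at 2.
899 hashes to 3; slot 3 is free => place at 3.
729 hashes to 1, h2=4; 1,5,2 taken => place at 6.
Table: [_, 757, 267, 899, _, 285, 729]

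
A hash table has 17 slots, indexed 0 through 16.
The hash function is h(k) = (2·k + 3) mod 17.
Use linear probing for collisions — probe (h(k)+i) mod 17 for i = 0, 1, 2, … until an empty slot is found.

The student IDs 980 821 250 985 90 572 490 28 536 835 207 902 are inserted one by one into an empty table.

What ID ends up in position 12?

980: h=8 => slot 8
821: h=13 => slot 13
250: h=10 => slot 10
985: h=1 => slot 1
90: h=13, probe 13,14 => slot 14
572: h=8, probe 8,9 => slot 9
490: h=14, probe 14,15 => slot 15
28: h=8, probe 8,9,10,11 => slot 11
536: h=4 => slot 4
835: h=7 => slot 7
207: h=9, probe 9,10,11,12 => slot 12
902: h=5 => slot 5
Table: [-, 985, -, -, 536, 902, -, 835, 980, 572, 250, 28, 207, 821, 90, 490, -]

207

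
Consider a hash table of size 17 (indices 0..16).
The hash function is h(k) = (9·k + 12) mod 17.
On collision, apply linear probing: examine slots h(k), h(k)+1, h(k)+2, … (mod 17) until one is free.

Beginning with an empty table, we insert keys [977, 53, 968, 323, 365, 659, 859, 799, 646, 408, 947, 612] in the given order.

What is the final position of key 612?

4

977: h=16 → slot 16
53: h=13 → slot 13
968: h=3 → slot 3
323: h=12 → slot 12
365: h=16, probe 16,0 → slot 0
659: h=10 → slot 10
859: h=8 → slot 8
799: h=12, probe 12,13,14 → slot 14
646: h=12, probe 12,13,14,15 → slot 15
408: h=12, probe 12,13,14,15,16,0,1 → slot 1
947: h=1, probe 1,2 → slot 2
612: h=12, probe 12,13,14,15,16,0,1,2,3,4 → slot 4
Table: [365, 408, 947, 968, 612, -, -, -, 859, -, 659, -, 323, 53, 799, 646, 977]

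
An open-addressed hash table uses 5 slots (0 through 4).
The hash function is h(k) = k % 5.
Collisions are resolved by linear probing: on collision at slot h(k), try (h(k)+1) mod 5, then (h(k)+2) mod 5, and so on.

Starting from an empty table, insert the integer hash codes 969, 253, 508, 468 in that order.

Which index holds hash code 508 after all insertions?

0

969 hashes to 4; slot 4 is free => place at 4.
253 hashes to 3; slot 3 is free => place at 3.
508 hashes to 3; 3,4 taken => place at 0.
468 hashes to 3; 3,4,0 taken => place at 1.
Table: [508, 468, ., 253, 969]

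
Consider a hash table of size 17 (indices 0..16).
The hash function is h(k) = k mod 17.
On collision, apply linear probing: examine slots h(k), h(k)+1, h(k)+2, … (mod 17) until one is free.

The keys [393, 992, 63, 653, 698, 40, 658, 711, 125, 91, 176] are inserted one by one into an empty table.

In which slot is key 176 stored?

393: h=2 => slot 2
992: h=6 => slot 6
63: h=12 => slot 12
653: h=7 => slot 7
698: h=1 => slot 1
40: h=6, probe 6,7,8 => slot 8
658: h=12, probe 12,13 => slot 13
711: h=14 => slot 14
125: h=6, probe 6,7,8,9 => slot 9
91: h=6, probe 6,7,8,9,10 => slot 10
176: h=6, probe 6,7,8,9,10,11 => slot 11
Table: [-, 698, 393, -, -, -, 992, 653, 40, 125, 91, 176, 63, 658, 711, -, -]

11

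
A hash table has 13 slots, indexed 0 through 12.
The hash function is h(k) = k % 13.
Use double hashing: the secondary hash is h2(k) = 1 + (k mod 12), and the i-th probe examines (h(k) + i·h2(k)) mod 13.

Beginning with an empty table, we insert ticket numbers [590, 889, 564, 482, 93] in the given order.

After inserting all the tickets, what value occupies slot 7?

889

Insert 590: h=5, slot 5 empty -> index 5.
Insert 889: h=5, h2=2, slot 5 occupied -> index 7.
Insert 564: h=5, h2=1, slot 5 occupied -> index 6.
Insert 482: h=1, slot 1 empty -> index 1.
Insert 93: h=2, slot 2 empty -> index 2.
Table: [_, 482, 93, _, _, 590, 564, 889, _, _, _, _, _]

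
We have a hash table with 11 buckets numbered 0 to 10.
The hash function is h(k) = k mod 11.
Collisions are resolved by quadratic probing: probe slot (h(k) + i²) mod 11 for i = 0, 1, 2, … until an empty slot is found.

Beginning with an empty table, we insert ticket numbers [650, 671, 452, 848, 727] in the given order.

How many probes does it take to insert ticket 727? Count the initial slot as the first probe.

650 hashes to 1; slot 1 is free -> place at 1.
671 hashes to 0; slot 0 is free -> place at 0.
452 hashes to 1; 1 taken -> place at 2.
848 hashes to 1; 1,2 taken -> place at 5.
727 hashes to 1; 1,2,5 taken -> place at 10.
Table: [671, 650, 452, _, _, 848, _, _, _, _, 727]

4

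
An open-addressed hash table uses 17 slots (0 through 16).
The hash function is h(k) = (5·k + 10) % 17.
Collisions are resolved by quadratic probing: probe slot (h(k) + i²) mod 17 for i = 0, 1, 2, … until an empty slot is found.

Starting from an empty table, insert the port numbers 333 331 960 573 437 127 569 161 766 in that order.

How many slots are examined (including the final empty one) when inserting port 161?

333: h=9 -> slot 9
331: h=16 -> slot 16
960: h=16, probe 16,0 -> slot 0
573: h=2 -> slot 2
437: h=2, probe 2,3 -> slot 3
127: h=16, probe 16,0,3,8 -> slot 8
569: h=16, probe 16,0,3,8,15 -> slot 15
161: h=16, probe 16,0,3,8,15,7 -> slot 7
766: h=15, probe 15,16,2,7,14 -> slot 14
Table: [960, ∅, 573, 437, ∅, ∅, ∅, 161, 127, 333, ∅, ∅, ∅, ∅, 766, 569, 331]

6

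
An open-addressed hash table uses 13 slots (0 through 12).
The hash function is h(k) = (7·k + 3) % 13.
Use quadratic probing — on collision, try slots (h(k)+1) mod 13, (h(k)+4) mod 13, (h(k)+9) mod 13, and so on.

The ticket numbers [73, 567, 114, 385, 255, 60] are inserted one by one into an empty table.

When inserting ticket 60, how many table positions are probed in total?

5

Insert 73: h=7, slot 7 empty -> index 7.
Insert 567: h=7, slot 7 occupied -> index 8.
Insert 114: h=8, slot 8 occupied -> index 9.
Insert 385: h=7, slots 7,8 occupied -> index 11.
Insert 255: h=7, slots 7,8,11 occupied -> index 3.
Insert 60: h=7, slots 7,8,11,3 occupied -> index 10.
Table: [—, —, —, 255, —, —, —, 73, 567, 114, 60, 385, —]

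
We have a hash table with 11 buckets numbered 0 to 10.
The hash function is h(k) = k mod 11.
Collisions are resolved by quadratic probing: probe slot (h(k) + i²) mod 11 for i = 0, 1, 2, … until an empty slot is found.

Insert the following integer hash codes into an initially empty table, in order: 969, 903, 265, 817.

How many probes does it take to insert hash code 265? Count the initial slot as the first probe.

969 hashes to 1; slot 1 is free => place at 1.
903 hashes to 1; 1 taken => place at 2.
265 hashes to 1; 1,2 taken => place at 5.
817 hashes to 3; slot 3 is free => place at 3.
Table: [∅, 969, 903, 817, ∅, 265, ∅, ∅, ∅, ∅, ∅]

3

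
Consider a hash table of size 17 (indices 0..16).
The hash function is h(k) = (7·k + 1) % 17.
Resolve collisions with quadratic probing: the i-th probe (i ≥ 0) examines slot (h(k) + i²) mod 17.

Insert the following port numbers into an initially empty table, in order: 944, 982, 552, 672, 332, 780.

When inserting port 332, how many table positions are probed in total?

Insert 944: h=13, slot 13 empty -> index 13.
Insert 982: h=7, slot 7 empty -> index 7.
Insert 552: h=6, slot 6 empty -> index 6.
Insert 672: h=13, slot 13 occupied -> index 14.
Insert 332: h=13, slots 13,14 occupied -> index 0.
Insert 780: h=4, slot 4 empty -> index 4.
Table: [332, ∅, ∅, ∅, 780, ∅, 552, 982, ∅, ∅, ∅, ∅, ∅, 944, 672, ∅, ∅]

3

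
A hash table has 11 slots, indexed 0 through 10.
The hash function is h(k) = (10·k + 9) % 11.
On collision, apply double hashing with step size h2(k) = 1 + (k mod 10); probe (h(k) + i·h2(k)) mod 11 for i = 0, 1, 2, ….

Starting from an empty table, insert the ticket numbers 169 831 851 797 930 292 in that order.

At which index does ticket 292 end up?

9

Insert 169: h=5, slot 5 empty => index 5.
Insert 831: h=3, slot 3 empty => index 3.
Insert 851: h=5, h2=2, slot 5 occupied => index 7.
Insert 797: h=4, slot 4 empty => index 4.
Insert 930: h=3, h2=1, slots 3,4,5 occupied => index 6.
Insert 292: h=3, h2=3, slots 3,6 occupied => index 9.
Table: [∅, ∅, ∅, 831, 797, 169, 930, 851, ∅, 292, ∅]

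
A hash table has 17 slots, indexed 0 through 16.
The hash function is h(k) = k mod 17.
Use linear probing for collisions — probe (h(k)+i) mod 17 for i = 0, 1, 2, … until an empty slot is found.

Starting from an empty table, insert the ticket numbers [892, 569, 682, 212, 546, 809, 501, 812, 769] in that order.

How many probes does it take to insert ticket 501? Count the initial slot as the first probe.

Insert 892: h=8, slot 8 empty -> index 8.
Insert 569: h=8, slot 8 occupied -> index 9.
Insert 682: h=2, slot 2 empty -> index 2.
Insert 212: h=8, slots 8,9 occupied -> index 10.
Insert 546: h=2, slot 2 occupied -> index 3.
Insert 809: h=10, slot 10 occupied -> index 11.
Insert 501: h=8, slots 8,9,10,11 occupied -> index 12.
Insert 812: h=13, slot 13 empty -> index 13.
Insert 769: h=4, slot 4 empty -> index 4.
Table: [., ., 682, 546, 769, ., ., ., 892, 569, 212, 809, 501, 812, ., ., .]

5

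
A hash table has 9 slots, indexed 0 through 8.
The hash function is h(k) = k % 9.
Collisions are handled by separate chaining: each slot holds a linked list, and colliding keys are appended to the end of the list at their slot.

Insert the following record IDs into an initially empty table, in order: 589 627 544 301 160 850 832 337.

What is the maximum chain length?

Insert 589: h=4, bucket 4 empty -> new chain.
Insert 627: h=6, bucket 6 empty -> new chain.
Insert 544: h=4, bucket 4 nonempty -> append to chain.
Insert 301: h=4, bucket 4 nonempty -> append to chain.
Insert 160: h=7, bucket 7 empty -> new chain.
Insert 850: h=4, bucket 4 nonempty -> append to chain.
Insert 832: h=4, bucket 4 nonempty -> append to chain.
Insert 337: h=4, bucket 4 nonempty -> append to chain.
Final buckets:
0: .
1: .
2: .
3: .
4: 589 -> 544 -> 301 -> 850 -> 832 -> 337
5: .
6: 627
7: 160
8: .

6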